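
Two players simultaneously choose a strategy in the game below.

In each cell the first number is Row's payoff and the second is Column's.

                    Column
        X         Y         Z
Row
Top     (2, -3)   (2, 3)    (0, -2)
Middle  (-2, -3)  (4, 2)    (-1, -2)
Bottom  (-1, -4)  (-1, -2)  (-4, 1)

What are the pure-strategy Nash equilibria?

Row against X: payoffs 2, -2, -1 → best response Top.
Row against Y: payoffs 2, 4, -1 → best response Middle.
Row against Z: payoffs 0, -1, -4 → best response Top.
Column against Top: payoffs -3, 3, -2 → best response Y.
Column against Middle: payoffs -3, 2, -2 → best response Y.
Column against Bottom: payoffs -4, -2, 1 → best response Z.
Mutual best responses: (Middle, Y).

The unique pure-strategy Nash equilibrium is (Middle, Y).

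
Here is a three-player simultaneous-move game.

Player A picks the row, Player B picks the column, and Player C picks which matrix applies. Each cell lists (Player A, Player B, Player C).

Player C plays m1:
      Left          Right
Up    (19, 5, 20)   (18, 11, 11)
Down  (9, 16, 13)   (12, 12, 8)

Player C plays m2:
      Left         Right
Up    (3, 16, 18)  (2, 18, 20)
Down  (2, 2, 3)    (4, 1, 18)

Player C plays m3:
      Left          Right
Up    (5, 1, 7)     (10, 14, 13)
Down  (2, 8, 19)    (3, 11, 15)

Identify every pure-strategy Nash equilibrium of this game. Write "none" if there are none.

No pure-strategy Nash equilibrium.

(Up, Left, m1): Player B can switch to Right (5 → 11). Not NE.
(Up, Left, m2): Player B can switch to Right (16 → 18). Not NE.
(Up, Left, m3): Player B can switch to Right (1 → 14). Not NE.
(Up, Right, m1): Player C can switch to m2 (11 → 20). Not NE.
(Up, Right, m2): Player A can switch to Down (2 → 4). Not NE.
(Up, Right, m3): Player C can switch to m2 (13 → 20). Not NE.
(Down, Left, m1): Player A can switch to Up (9 → 19). Not NE.
(Down, Left, m2): Player A can switch to Up (2 → 3). Not NE.
(Down, Left, m3): Player A can switch to Up (2 → 5). Not NE.
(Down, Right, m1): Player A can switch to Up (12 → 18). Not NE.
(The remaining 2 profiles each have a profitable deviation by the same check.)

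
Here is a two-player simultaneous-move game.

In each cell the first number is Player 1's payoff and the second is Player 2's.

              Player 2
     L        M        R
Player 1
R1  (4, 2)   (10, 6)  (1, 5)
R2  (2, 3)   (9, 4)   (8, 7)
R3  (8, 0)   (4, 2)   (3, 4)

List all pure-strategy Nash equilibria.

The pure Nash equilibria are (R1, M); (R2, R).

Player 1 against L: payoffs 4, 2, 8 → best response R3.
Player 1 against M: payoffs 10, 9, 4 → best response R1.
Player 1 against R: payoffs 1, 8, 3 → best response R2.
Player 2 against R1: payoffs 2, 6, 5 → best response M.
Player 2 against R2: payoffs 3, 4, 7 → best response R.
Player 2 against R3: payoffs 0, 2, 4 → best response R.
Mutual best responses: (R1, M); (R2, R).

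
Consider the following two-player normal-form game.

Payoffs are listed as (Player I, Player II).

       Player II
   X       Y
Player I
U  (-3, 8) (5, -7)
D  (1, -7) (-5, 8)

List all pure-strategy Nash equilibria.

Player I against X: payoffs -3, 1 → best response D.
Player I against Y: payoffs 5, -5 → best response U.
Player II against U: payoffs 8, -7 → best response X.
Player II against D: payoffs -7, 8 → best response Y.
No profile is a mutual best response for all players.

No pure-strategy Nash equilibrium.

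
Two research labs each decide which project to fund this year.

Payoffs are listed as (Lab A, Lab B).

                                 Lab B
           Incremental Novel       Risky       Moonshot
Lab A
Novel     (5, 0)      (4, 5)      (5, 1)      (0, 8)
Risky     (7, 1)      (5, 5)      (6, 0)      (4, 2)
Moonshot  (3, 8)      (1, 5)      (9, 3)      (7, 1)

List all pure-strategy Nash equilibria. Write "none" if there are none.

(Novel, Incremental): Lab A can switch to Risky (5 → 7). Not NE.
(Novel, Novel): Lab A can switch to Risky (4 → 5). Not NE.
(Novel, Risky): Lab A can switch to Risky (5 → 6). Not NE.
(Novel, Moonshot): Lab A can switch to Risky (0 → 4). Not NE.
(Risky, Incremental): Lab B can switch to Novel (1 → 5). Not NE.
(Risky, Novel): Lab A gets 5, best alternative 4; Lab B gets 5, best alternative 2. No profitable deviation — NE.
(Risky, Risky): Lab A can switch to Moonshot (6 → 9). Not NE.
(Risky, Moonshot): Lab A can switch to Moonshot (4 → 7). Not NE.
(Moonshot, Incremental): Lab A can switch to Novel (3 → 5). Not NE.
(Moonshot, Novel): Lab A can switch to Novel (1 → 4). Not NE.
(Moonshot, Risky): Lab B can switch to Incremental (3 → 8). Not NE.
(Moonshot, Moonshot): Lab B can switch to Incremental (1 → 8). Not NE.

The unique pure-strategy Nash equilibrium is (Risky, Novel).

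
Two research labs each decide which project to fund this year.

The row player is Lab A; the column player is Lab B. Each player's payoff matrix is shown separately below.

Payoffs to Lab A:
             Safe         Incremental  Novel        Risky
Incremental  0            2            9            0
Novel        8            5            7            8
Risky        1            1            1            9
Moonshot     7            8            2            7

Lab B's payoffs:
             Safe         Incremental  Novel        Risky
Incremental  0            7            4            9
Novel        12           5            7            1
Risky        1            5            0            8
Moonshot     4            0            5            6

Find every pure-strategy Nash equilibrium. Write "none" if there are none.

Lab A against Safe: payoffs 0, 8, 1, 7 → best response Novel.
Lab A against Incremental: payoffs 2, 5, 1, 8 → best response Moonshot.
Lab A against Novel: payoffs 9, 7, 1, 2 → best response Incremental.
Lab A against Risky: payoffs 0, 8, 9, 7 → best response Risky.
Lab B against Incremental: payoffs 0, 7, 4, 9 → best response Risky.
Lab B against Novel: payoffs 12, 5, 7, 1 → best response Safe.
Lab B against Risky: payoffs 1, 5, 0, 8 → best response Risky.
Lab B against Moonshot: payoffs 4, 0, 5, 6 → best response Risky.
Mutual best responses: (Novel, Safe); (Risky, Risky).

The pure Nash equilibria are (Novel, Safe) and (Risky, Risky).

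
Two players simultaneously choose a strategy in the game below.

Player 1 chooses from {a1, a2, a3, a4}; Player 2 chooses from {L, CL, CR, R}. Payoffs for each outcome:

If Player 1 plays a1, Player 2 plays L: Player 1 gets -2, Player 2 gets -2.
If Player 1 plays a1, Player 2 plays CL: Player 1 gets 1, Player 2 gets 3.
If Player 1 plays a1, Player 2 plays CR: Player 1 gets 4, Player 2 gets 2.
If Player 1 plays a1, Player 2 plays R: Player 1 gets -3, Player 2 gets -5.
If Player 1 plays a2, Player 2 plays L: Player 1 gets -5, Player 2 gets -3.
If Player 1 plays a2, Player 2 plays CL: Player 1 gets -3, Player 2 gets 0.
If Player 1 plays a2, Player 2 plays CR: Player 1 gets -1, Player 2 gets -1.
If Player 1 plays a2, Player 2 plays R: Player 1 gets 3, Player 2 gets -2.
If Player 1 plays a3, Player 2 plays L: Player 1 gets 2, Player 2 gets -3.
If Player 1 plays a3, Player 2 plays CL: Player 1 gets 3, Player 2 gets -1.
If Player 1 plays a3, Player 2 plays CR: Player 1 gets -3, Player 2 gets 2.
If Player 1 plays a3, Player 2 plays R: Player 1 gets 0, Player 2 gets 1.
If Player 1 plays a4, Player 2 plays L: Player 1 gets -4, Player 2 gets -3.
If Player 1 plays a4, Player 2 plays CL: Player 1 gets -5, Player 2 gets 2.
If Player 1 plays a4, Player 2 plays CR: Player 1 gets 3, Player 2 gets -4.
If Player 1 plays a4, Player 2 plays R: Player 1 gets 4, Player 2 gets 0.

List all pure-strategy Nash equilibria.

For each player, find the best response to each opponent profile; mutual best responses are the pure NE.
Player 1 against L: payoffs -2, -5, 2, -4 → best response a3.
Player 1 against CL: payoffs 1, -3, 3, -5 → best response a3.
Player 1 against CR: payoffs 4, -1, -3, 3 → best response a1.
Player 1 against R: payoffs -3, 3, 0, 4 → best response a4.
Player 2 against a1: payoffs -2, 3, 2, -5 → best response CL.
Player 2 against a2: payoffs -3, 0, -1, -2 → best response CL.
Player 2 against a3: payoffs -3, -1, 2, 1 → best response CR.
Player 2 against a4: payoffs -3, 2, -4, 0 → best response CL.
No profile is a mutual best response for all players.

There is no pure-strategy Nash equilibrium.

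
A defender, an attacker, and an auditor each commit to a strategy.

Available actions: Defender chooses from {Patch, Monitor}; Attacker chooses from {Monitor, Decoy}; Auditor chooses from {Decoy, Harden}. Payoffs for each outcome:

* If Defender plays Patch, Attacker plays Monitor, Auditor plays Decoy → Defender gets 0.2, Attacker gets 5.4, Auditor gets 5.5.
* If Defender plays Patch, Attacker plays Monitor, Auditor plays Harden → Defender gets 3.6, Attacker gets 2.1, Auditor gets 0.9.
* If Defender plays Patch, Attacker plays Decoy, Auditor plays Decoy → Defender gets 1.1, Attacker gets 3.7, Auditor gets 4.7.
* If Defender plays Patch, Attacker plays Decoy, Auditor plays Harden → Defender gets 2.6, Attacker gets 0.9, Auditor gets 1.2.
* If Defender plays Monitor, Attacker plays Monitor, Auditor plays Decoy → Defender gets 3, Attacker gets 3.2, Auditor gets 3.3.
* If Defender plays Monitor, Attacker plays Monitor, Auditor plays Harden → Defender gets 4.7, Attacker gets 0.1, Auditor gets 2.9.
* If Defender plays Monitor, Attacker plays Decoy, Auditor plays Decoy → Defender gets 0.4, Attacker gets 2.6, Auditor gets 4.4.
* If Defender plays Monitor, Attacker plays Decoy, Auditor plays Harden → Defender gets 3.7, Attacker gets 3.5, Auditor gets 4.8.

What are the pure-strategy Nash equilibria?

(Monitor, Monitor, Decoy); (Monitor, Decoy, Harden)

Defender against (Monitor, Decoy): payoffs 0.2, 3 → best response Monitor.
Defender against (Monitor, Harden): payoffs 3.6, 4.7 → best response Monitor.
Defender against (Decoy, Decoy): payoffs 1.1, 0.4 → best response Patch.
Defender against (Decoy, Harden): payoffs 2.6, 3.7 → best response Monitor.
Attacker against (Patch, Decoy): payoffs 5.4, 3.7 → best response Monitor.
Attacker against (Patch, Harden): payoffs 2.1, 0.9 → best response Monitor.
Attacker against (Monitor, Decoy): payoffs 3.2, 2.6 → best response Monitor.
Attacker against (Monitor, Harden): payoffs 0.1, 3.5 → best response Decoy.
Auditor against (Patch, Monitor): payoffs 5.5, 0.9 → best response Decoy.
Auditor against (Patch, Decoy): payoffs 4.7, 1.2 → best response Decoy.
Auditor against (Monitor, Monitor): payoffs 3.3, 2.9 → best response Decoy.
Auditor against (Monitor, Decoy): payoffs 4.4, 4.8 → best response Harden.
Mutual best responses: (Monitor, Monitor, Decoy); (Monitor, Decoy, Harden).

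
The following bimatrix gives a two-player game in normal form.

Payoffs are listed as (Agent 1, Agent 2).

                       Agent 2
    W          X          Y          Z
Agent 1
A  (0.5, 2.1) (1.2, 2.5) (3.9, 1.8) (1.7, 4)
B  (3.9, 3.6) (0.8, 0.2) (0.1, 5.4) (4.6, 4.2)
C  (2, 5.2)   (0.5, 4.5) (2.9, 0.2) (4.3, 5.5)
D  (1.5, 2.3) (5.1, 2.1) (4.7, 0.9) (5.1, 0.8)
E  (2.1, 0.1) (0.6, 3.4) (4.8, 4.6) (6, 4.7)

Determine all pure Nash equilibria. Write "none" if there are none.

(E, Z)

Mark each player's best response to every combination of opponents' strategies; a profile where every player is best-responding is a pure Nash equilibrium.
Agent 1 against W: payoffs 0.5, 3.9, 2, 1.5, 2.1 → best response B.
Agent 1 against X: payoffs 1.2, 0.8, 0.5, 5.1, 0.6 → best response D.
Agent 1 against Y: payoffs 3.9, 0.1, 2.9, 4.7, 4.8 → best response E.
Agent 1 against Z: payoffs 1.7, 4.6, 4.3, 5.1, 6 → best response E.
Agent 2 against A: payoffs 2.1, 2.5, 1.8, 4 → best response Z.
Agent 2 against B: payoffs 3.6, 0.2, 5.4, 4.2 → best response Y.
Agent 2 against C: payoffs 5.2, 4.5, 0.2, 5.5 → best response Z.
Agent 2 against D: payoffs 2.3, 2.1, 0.9, 0.8 → best response W.
Agent 2 against E: payoffs 0.1, 3.4, 4.6, 4.7 → best response Z.
Mutual best responses: (E, Z).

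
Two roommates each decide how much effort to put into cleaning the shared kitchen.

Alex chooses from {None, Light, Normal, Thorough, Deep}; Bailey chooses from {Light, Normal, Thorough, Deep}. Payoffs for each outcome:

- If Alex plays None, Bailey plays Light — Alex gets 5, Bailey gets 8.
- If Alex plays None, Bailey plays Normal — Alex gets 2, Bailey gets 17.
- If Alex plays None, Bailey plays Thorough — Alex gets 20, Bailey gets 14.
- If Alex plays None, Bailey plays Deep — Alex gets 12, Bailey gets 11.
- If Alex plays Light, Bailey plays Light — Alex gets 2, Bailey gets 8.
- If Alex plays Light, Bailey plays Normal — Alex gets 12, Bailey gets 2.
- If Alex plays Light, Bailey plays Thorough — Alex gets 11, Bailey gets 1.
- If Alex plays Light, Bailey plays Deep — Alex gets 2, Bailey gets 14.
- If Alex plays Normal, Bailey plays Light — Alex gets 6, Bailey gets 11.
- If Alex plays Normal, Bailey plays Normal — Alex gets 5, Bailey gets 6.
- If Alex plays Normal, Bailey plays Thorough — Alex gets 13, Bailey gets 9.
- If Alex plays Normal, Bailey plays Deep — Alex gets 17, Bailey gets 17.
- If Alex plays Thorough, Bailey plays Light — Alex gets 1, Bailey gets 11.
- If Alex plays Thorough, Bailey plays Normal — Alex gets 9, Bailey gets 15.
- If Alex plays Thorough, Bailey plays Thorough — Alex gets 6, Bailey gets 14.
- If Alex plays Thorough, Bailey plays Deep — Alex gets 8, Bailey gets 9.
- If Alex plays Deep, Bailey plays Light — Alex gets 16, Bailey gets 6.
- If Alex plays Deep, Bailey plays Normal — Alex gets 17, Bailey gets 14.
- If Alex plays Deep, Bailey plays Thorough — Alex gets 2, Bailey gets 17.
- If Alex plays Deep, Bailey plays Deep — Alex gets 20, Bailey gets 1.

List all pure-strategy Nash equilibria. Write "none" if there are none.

Alex against Light: payoffs 5, 2, 6, 1, 16 → best response Deep.
Alex against Normal: payoffs 2, 12, 5, 9, 17 → best response Deep.
Alex against Thorough: payoffs 20, 11, 13, 6, 2 → best response None.
Alex against Deep: payoffs 12, 2, 17, 8, 20 → best response Deep.
Bailey against None: payoffs 8, 17, 14, 11 → best response Normal.
Bailey against Light: payoffs 8, 2, 1, 14 → best response Deep.
Bailey against Normal: payoffs 11, 6, 9, 17 → best response Deep.
Bailey against Thorough: payoffs 11, 15, 14, 9 → best response Normal.
Bailey against Deep: payoffs 6, 14, 17, 1 → best response Thorough.
No profile is a mutual best response for all players.

There is no pure-strategy Nash equilibrium.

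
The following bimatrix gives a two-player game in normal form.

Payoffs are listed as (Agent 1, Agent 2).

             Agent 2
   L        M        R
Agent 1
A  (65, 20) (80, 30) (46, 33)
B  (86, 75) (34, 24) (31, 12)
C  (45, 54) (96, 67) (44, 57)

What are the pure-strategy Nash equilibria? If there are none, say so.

The pure Nash equilibria are (A, R); (B, L); (C, M).

(A, L): Agent 1 can switch to B (65 → 86). Not NE.
(A, M): Agent 1 can switch to C (80 → 96). Not NE.
(A, R): Agent 1 gets 46, best alternative 44; Agent 2 gets 33, best alternative 30. No profitable deviation — NE.
(B, L): Agent 1 gets 86, best alternative 65; Agent 2 gets 75, best alternative 24. No profitable deviation — NE.
(B, M): Agent 1 can switch to A (34 → 80). Not NE.
(B, R): Agent 1 can switch to A (31 → 46). Not NE.
(C, L): Agent 1 can switch to A (45 → 65). Not NE.
(C, M): Agent 1 gets 96, best alternative 80; Agent 2 gets 67, best alternative 57. No profitable deviation — NE.
(C, R): Agent 1 can switch to A (44 → 46). Not NE.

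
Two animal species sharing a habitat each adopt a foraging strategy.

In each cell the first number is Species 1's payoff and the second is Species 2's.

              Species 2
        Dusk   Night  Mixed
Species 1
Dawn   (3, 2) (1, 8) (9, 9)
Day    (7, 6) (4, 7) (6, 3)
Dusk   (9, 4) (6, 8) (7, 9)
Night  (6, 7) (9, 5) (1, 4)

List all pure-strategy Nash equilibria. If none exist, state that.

Check each profile: it is a Nash equilibrium iff no player can strictly gain by switching unilaterally.
(Dawn, Dusk): Species 1 can switch to Day (3 → 7). Not NE.
(Dawn, Night): Species 1 can switch to Day (1 → 4). Not NE.
(Dawn, Mixed): Species 1 gets 9, best alternative 7; Species 2 gets 9, best alternative 8. No profitable deviation — NE.
(Day, Dusk): Species 1 can switch to Dusk (7 → 9). Not NE.
(Day, Night): Species 1 can switch to Dusk (4 → 6). Not NE.
(Day, Mixed): Species 1 can switch to Dawn (6 → 9). Not NE.
(Dusk, Dusk): Species 2 can switch to Night (4 → 8). Not NE.
(Dusk, Night): Species 1 can switch to Night (6 → 9). Not NE.
(Dusk, Mixed): Species 1 can switch to Dawn (7 → 9). Not NE.
(Night, Dusk): Species 1 can switch to Day (6 → 7). Not NE.
(Night, Night): Species 2 can switch to Dusk (5 → 7). Not NE.
(The remaining 1 profile has a profitable deviation by the same check.)

The unique pure-strategy Nash equilibrium is (Dawn, Mixed).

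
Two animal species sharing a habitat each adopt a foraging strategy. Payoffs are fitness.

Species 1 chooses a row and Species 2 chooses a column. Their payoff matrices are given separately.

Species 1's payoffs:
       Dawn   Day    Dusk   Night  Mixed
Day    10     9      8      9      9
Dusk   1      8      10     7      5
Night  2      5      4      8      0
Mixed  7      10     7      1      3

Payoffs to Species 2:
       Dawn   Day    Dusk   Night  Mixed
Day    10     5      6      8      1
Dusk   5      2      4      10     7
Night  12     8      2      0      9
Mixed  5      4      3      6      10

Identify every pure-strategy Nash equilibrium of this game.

(Day, Dawn): Species 1 gets 10, best alternative 7; Species 2 gets 10, best alternative 8. No profitable deviation — NE.
(Day, Day): Species 1 can switch to Mixed (9 → 10). Not NE.
(Day, Dusk): Species 1 can switch to Dusk (8 → 10). Not NE.
(Day, Night): Species 2 can switch to Dawn (8 → 10). Not NE.
(Day, Mixed): Species 2 can switch to Dawn (1 → 10). Not NE.
(Dusk, Dawn): Species 1 can switch to Day (1 → 10). Not NE.
(Dusk, Day): Species 1 can switch to Day (8 → 9). Not NE.
(Dusk, Dusk): Species 2 can switch to Dawn (4 → 5). Not NE.
(Dusk, Night): Species 1 can switch to Day (7 → 9). Not NE.
(The remaining 11 profiles each have a profitable deviation by the same check.)

The unique pure-strategy Nash equilibrium is (Day, Dawn).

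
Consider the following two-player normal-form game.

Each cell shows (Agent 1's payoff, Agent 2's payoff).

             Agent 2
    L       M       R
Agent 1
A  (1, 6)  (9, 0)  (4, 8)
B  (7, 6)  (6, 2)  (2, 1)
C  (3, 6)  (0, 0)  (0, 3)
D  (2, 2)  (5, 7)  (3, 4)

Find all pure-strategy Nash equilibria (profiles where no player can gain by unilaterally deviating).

Agent 1 against L: payoffs 1, 7, 3, 2 → best response B.
Agent 1 against M: payoffs 9, 6, 0, 5 → best response A.
Agent 1 against R: payoffs 4, 2, 0, 3 → best response A.
Agent 2 against A: payoffs 6, 0, 8 → best response R.
Agent 2 against B: payoffs 6, 2, 1 → best response L.
Agent 2 against C: payoffs 6, 0, 3 → best response L.
Agent 2 against D: payoffs 2, 7, 4 → best response M.
Mutual best responses: (A, R); (B, L).

Pure-strategy Nash equilibria: (A, R), (B, L)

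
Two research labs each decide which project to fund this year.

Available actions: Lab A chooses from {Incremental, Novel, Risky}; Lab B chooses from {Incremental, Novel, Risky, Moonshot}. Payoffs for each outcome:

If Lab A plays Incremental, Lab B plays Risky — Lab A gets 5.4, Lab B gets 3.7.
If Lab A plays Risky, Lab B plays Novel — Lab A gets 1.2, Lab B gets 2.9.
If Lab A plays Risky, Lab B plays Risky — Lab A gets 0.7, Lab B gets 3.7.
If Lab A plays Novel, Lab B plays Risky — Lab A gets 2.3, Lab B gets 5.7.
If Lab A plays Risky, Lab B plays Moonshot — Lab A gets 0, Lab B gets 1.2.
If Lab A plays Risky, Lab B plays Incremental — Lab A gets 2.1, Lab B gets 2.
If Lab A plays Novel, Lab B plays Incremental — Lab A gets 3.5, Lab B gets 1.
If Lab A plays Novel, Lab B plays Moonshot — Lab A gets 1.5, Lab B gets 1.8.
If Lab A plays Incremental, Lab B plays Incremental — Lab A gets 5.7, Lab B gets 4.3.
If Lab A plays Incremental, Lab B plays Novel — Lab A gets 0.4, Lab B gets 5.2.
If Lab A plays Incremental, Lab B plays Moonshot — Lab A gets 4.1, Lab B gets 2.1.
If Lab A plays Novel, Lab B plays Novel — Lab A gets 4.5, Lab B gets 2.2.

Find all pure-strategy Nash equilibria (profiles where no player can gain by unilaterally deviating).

none

Mark each player's best response to every combination of opponents' strategies; a profile where every player is best-responding is a pure Nash equilibrium.
Lab A against Incremental: payoffs 5.7, 3.5, 2.1 → best response Incremental.
Lab A against Novel: payoffs 0.4, 4.5, 1.2 → best response Novel.
Lab A against Risky: payoffs 5.4, 2.3, 0.7 → best response Incremental.
Lab A against Moonshot: payoffs 4.1, 1.5, 0 → best response Incremental.
Lab B against Incremental: payoffs 4.3, 5.2, 3.7, 2.1 → best response Novel.
Lab B against Novel: payoffs 1, 2.2, 5.7, 1.8 → best response Risky.
Lab B against Risky: payoffs 2, 2.9, 3.7, 1.2 → best response Risky.
No profile is a mutual best response for all players.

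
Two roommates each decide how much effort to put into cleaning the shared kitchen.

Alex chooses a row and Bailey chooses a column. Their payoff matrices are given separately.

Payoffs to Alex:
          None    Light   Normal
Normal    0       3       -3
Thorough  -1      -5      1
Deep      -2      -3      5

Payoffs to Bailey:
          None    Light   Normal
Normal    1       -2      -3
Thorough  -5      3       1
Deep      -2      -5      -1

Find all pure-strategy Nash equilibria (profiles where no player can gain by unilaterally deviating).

For each player, find the best response to each opponent profile; mutual best responses are the pure NE.
Alex against None: payoffs 0, -1, -2 → best response Normal.
Alex against Light: payoffs 3, -5, -3 → best response Normal.
Alex against Normal: payoffs -3, 1, 5 → best response Deep.
Bailey against Normal: payoffs 1, -2, -3 → best response None.
Bailey against Thorough: payoffs -5, 3, 1 → best response Light.
Bailey against Deep: payoffs -2, -5, -1 → best response Normal.
Mutual best responses: (Normal, None); (Deep, Normal).

The pure Nash equilibria are (Normal, None); (Deep, Normal).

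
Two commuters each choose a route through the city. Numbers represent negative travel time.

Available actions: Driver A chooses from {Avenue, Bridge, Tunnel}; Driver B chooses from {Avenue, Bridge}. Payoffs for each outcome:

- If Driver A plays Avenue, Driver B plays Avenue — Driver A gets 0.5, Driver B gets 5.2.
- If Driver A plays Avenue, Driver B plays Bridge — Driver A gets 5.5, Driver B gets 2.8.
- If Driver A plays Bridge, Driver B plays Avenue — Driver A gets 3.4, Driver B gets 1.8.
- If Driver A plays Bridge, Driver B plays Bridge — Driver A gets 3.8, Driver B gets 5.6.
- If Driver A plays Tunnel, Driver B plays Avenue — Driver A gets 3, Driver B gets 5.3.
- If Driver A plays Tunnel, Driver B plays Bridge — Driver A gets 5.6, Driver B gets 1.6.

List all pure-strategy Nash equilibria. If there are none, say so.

There is no pure-strategy Nash equilibrium.

(Avenue, Avenue): Driver A can switch to Bridge (0.5 → 3.4). Not NE.
(Avenue, Bridge): Driver A can switch to Tunnel (5.5 → 5.6). Not NE.
(Bridge, Avenue): Driver B can switch to Bridge (1.8 → 5.6). Not NE.
(Bridge, Bridge): Driver A can switch to Avenue (3.8 → 5.5). Not NE.
(Tunnel, Avenue): Driver A can switch to Bridge (3 → 3.4). Not NE.
(Tunnel, Bridge): Driver B can switch to Avenue (1.6 → 5.3). Not NE.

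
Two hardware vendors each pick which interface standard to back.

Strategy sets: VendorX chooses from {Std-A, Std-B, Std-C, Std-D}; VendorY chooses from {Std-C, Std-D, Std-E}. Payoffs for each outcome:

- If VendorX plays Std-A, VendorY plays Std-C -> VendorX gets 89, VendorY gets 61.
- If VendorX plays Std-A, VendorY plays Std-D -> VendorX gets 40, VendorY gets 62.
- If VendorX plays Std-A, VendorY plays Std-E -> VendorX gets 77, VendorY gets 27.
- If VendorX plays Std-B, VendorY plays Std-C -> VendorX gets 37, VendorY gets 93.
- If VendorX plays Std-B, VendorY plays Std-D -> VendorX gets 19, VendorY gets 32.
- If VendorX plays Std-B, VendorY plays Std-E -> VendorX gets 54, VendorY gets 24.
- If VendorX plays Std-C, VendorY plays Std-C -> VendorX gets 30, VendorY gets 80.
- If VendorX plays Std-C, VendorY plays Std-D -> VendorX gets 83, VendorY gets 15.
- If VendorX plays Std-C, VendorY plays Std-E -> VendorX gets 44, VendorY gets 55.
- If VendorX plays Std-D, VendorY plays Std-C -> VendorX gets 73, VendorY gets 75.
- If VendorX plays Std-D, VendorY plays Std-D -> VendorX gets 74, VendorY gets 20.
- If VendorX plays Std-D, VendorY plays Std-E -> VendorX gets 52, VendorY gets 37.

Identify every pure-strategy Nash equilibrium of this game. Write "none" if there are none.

No pure-strategy Nash equilibrium.

VendorX against Std-C: payoffs 89, 37, 30, 73 → best response Std-A.
VendorX against Std-D: payoffs 40, 19, 83, 74 → best response Std-C.
VendorX against Std-E: payoffs 77, 54, 44, 52 → best response Std-A.
VendorY against Std-A: payoffs 61, 62, 27 → best response Std-D.
VendorY against Std-B: payoffs 93, 32, 24 → best response Std-C.
VendorY against Std-C: payoffs 80, 15, 55 → best response Std-C.
VendorY against Std-D: payoffs 75, 20, 37 → best response Std-C.
No profile is a mutual best response for all players.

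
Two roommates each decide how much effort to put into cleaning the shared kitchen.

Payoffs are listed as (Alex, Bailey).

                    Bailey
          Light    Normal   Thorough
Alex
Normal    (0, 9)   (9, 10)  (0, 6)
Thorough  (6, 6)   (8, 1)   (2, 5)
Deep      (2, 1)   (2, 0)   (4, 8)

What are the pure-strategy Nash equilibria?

The pure Nash equilibria are (Normal, Normal) and (Thorough, Light) and (Deep, Thorough).

For each strategy profile, look for a profitable unilateral deviation.
(Normal, Light): Alex can switch to Thorough (0 → 6). Not NE.
(Normal, Normal): Alex gets 9, best alternative 8; Bailey gets 10, best alternative 9. No profitable deviation — NE.
(Normal, Thorough): Alex can switch to Thorough (0 → 2). Not NE.
(Thorough, Light): Alex gets 6, best alternative 2; Bailey gets 6, best alternative 5. No profitable deviation — NE.
(Thorough, Normal): Alex can switch to Normal (8 → 9). Not NE.
(Thorough, Thorough): Alex can switch to Deep (2 → 4). Not NE.
(Deep, Light): Alex can switch to Thorough (2 → 6). Not NE.
(Deep, Normal): Alex can switch to Normal (2 → 9). Not NE.
(Deep, Thorough): Alex gets 4, best alternative 2; Bailey gets 8, best alternative 1. No profitable deviation — NE.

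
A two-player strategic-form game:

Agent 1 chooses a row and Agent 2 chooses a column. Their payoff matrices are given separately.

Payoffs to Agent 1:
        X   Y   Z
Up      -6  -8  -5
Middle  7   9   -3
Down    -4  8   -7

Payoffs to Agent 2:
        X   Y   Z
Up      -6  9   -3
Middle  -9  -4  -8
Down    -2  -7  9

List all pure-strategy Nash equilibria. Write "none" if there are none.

The unique pure-strategy Nash equilibrium is (Middle, Y).

For each player, find the best response to each opponent profile; mutual best responses are the pure NE.
Agent 1 against X: payoffs -6, 7, -4 → best response Middle.
Agent 1 against Y: payoffs -8, 9, 8 → best response Middle.
Agent 1 against Z: payoffs -5, -3, -7 → best response Middle.
Agent 2 against Up: payoffs -6, 9, -3 → best response Y.
Agent 2 against Middle: payoffs -9, -4, -8 → best response Y.
Agent 2 against Down: payoffs -2, -7, 9 → best response Z.
Mutual best responses: (Middle, Y).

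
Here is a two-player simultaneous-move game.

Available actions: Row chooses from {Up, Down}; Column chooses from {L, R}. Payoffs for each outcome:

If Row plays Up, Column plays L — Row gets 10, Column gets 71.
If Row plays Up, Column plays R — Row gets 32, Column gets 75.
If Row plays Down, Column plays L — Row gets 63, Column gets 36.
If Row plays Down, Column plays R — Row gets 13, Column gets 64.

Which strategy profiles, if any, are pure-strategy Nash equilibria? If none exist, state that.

(Up, R)

Row against L: payoffs 10, 63 → best response Down.
Row against R: payoffs 32, 13 → best response Up.
Column against Up: payoffs 71, 75 → best response R.
Column against Down: payoffs 36, 64 → best response R.
Mutual best responses: (Up, R).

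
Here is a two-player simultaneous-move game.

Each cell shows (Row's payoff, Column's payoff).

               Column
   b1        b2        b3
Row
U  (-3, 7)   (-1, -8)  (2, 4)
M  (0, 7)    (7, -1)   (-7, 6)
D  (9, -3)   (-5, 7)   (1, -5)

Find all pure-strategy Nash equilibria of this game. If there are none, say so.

none

For each strategy profile, look for a profitable unilateral deviation.
(U, b1): Row can switch to M (-3 → 0). Not NE.
(U, b2): Row can switch to M (-1 → 7). Not NE.
(U, b3): Column can switch to b1 (4 → 7). Not NE.
(M, b1): Row can switch to D (0 → 9). Not NE.
(M, b2): Column can switch to b1 (-1 → 7). Not NE.
(M, b3): Row can switch to U (-7 → 2). Not NE.
(D, b1): Column can switch to b2 (-3 → 7). Not NE.
(D, b2): Row can switch to U (-5 → -1). Not NE.
(D, b3): Row can switch to U (1 → 2). Not NE.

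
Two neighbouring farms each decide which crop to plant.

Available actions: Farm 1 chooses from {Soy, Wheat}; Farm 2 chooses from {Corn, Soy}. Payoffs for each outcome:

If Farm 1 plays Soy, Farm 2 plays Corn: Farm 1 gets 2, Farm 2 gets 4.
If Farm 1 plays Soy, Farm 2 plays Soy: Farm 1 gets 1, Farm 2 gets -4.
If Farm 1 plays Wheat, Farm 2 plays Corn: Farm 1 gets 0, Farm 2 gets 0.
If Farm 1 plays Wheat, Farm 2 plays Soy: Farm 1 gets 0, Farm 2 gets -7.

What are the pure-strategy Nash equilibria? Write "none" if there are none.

(Soy, Corn)

For each player, find the best response to each opponent profile; mutual best responses are the pure NE.
Farm 1 against Corn: payoffs 2, 0 → best response Soy.
Farm 1 against Soy: payoffs 1, 0 → best response Soy.
Farm 2 against Soy: payoffs 4, -4 → best response Corn.
Farm 2 against Wheat: payoffs 0, -7 → best response Corn.
Mutual best responses: (Soy, Corn).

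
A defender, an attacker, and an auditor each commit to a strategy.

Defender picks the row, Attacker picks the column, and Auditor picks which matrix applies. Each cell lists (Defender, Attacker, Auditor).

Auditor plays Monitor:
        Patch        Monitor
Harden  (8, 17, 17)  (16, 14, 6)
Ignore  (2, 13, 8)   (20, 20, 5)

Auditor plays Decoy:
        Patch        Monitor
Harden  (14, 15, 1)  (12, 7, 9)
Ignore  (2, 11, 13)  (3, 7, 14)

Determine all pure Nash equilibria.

Mark each player's best response to every combination of opponents' strategies; a profile where every player is best-responding is a pure Nash equilibrium.
Defender against (Patch, Monitor): payoffs 8, 2 → best response Harden.
Defender against (Patch, Decoy): payoffs 14, 2 → best response Harden.
Defender against (Monitor, Monitor): payoffs 16, 20 → best response Ignore.
Defender against (Monitor, Decoy): payoffs 12, 3 → best response Harden.
Attacker against (Harden, Monitor): payoffs 17, 14 → best response Patch.
Attacker against (Harden, Decoy): payoffs 15, 7 → best response Patch.
Attacker against (Ignore, Monitor): payoffs 13, 20 → best response Monitor.
Attacker against (Ignore, Decoy): payoffs 11, 7 → best response Patch.
Auditor against (Harden, Patch): payoffs 17, 1 → best response Monitor.
Auditor against (Harden, Monitor): payoffs 6, 9 → best response Decoy.
Auditor against (Ignore, Patch): payoffs 8, 13 → best response Decoy.
Auditor against (Ignore, Monitor): payoffs 5, 14 → best response Decoy.
Mutual best responses: (Harden, Patch, Monitor).

(Harden, Patch, Monitor)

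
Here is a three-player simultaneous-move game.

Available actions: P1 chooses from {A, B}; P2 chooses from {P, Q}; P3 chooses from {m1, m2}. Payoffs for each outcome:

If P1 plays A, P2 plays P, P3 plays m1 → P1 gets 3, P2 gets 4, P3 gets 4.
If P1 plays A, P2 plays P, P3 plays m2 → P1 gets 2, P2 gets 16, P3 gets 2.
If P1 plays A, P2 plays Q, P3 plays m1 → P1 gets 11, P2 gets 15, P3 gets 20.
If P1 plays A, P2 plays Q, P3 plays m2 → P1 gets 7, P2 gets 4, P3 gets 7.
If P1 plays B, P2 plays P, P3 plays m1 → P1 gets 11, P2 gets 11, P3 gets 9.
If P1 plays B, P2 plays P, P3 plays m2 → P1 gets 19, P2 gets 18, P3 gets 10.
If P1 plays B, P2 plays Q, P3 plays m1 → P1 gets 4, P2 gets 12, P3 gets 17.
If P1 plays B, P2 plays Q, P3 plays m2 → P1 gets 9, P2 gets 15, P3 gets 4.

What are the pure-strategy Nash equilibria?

The pure Nash equilibria are (A, Q, m1), (B, P, m2).

(A, P, m1): P1 can switch to B (3 → 11). Not NE.
(A, P, m2): P1 can switch to B (2 → 19). Not NE.
(A, Q, m1): P1 gets 11, best alternative 4; P2 gets 15, best alternative 4; P3 gets 20, best alternative 7. No profitable deviation — NE.
(A, Q, m2): P1 can switch to B (7 → 9). Not NE.
(B, P, m1): P2 can switch to Q (11 → 12). Not NE.
(B, P, m2): P1 gets 19, best alternative 2; P2 gets 18, best alternative 15; P3 gets 10, best alternative 9. No profitable deviation — NE.
(B, Q, m1): P1 can switch to A (4 → 11). Not NE.
(B, Q, m2): P2 can switch to P (15 → 18). Not NE.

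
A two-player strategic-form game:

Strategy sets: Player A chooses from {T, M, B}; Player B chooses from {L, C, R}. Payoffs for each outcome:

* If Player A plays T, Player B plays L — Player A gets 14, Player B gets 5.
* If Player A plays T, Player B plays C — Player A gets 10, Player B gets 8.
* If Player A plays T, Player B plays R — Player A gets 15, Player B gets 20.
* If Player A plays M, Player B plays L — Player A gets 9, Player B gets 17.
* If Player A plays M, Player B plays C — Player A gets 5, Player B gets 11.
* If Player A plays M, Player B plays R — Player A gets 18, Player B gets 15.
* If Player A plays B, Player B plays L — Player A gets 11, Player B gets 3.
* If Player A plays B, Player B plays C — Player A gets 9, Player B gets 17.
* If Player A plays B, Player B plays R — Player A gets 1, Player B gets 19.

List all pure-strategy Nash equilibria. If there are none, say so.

Mark each player's best response to every combination of opponents' strategies; a profile where every player is best-responding is a pure Nash equilibrium.
Player A against L: payoffs 14, 9, 11 → best response T.
Player A against C: payoffs 10, 5, 9 → best response T.
Player A against R: payoffs 15, 18, 1 → best response M.
Player B against T: payoffs 5, 8, 20 → best response R.
Player B against M: payoffs 17, 11, 15 → best response L.
Player B against B: payoffs 3, 17, 19 → best response R.
No profile is a mutual best response for all players.

No pure-strategy Nash equilibrium.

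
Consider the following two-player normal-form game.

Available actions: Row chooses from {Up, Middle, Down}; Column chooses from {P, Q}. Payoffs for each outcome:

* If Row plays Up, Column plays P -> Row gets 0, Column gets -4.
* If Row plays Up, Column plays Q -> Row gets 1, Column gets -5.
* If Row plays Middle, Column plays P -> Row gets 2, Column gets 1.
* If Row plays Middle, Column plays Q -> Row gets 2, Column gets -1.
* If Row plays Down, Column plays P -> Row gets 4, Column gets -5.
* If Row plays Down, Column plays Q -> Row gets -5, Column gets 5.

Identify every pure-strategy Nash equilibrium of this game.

none

Row against P: payoffs 0, 2, 4 → best response Down.
Row against Q: payoffs 1, 2, -5 → best response Middle.
Column against Up: payoffs -4, -5 → best response P.
Column against Middle: payoffs 1, -1 → best response P.
Column against Down: payoffs -5, 5 → best response Q.
No profile is a mutual best response for all players.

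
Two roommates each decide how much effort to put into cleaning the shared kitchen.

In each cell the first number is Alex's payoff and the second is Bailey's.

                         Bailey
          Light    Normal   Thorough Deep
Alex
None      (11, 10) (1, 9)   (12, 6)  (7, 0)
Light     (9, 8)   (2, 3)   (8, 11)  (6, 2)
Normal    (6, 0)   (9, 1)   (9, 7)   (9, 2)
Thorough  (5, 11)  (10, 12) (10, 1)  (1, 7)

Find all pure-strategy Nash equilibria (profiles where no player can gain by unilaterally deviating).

(None, Light): Alex gets 11, best alternative 9; Bailey gets 10, best alternative 9. No profitable deviation — NE.
(None, Normal): Alex can switch to Light (1 → 2). Not NE.
(None, Thorough): Bailey can switch to Light (6 → 10). Not NE.
(None, Deep): Alex can switch to Normal (7 → 9). Not NE.
(Light, Light): Alex can switch to None (9 → 11). Not NE.
(Light, Normal): Alex can switch to Normal (2 → 9). Not NE.
(Light, Thorough): Alex can switch to None (8 → 12). Not NE.
(Light, Deep): Alex can switch to None (6 → 7). Not NE.
(Normal, Light): Alex can switch to None (6 → 11). Not NE.
(Normal, Normal): Alex can switch to Thorough (9 → 10). Not NE.
(Normal, Thorough): Alex can switch to None (9 → 12). Not NE.
(Normal, Deep): Bailey can switch to Thorough (2 → 7). Not NE.
(Thorough, Light): Alex can switch to None (5 → 11). Not NE.
(Thorough, Normal): Alex gets 10, best alternative 9; Bailey gets 12, best alternative 11. No profitable deviation — NE.
(The remaining 2 profiles each have a profitable deviation by the same check.)

The pure Nash equilibria are (None, Light); (Thorough, Normal).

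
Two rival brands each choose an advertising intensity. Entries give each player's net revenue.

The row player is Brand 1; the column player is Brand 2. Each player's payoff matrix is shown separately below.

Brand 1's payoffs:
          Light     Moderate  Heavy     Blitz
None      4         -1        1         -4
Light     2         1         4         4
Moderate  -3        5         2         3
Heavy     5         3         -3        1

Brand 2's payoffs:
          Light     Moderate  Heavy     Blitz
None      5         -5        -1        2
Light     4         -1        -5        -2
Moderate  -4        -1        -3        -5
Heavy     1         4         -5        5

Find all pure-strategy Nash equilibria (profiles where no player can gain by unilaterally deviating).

Brand 1 against Light: payoffs 4, 2, -3, 5 → best response Heavy.
Brand 1 against Moderate: payoffs -1, 1, 5, 3 → best response Moderate.
Brand 1 against Heavy: payoffs 1, 4, 2, -3 → best response Light.
Brand 1 against Blitz: payoffs -4, 4, 3, 1 → best response Light.
Brand 2 against None: payoffs 5, -5, -1, 2 → best response Light.
Brand 2 against Light: payoffs 4, -1, -5, -2 → best response Light.
Brand 2 against Moderate: payoffs -4, -1, -3, -5 → best response Moderate.
Brand 2 against Heavy: payoffs 1, 4, -5, 5 → best response Blitz.
Mutual best responses: (Moderate, Moderate).

The unique pure-strategy Nash equilibrium is (Moderate, Moderate).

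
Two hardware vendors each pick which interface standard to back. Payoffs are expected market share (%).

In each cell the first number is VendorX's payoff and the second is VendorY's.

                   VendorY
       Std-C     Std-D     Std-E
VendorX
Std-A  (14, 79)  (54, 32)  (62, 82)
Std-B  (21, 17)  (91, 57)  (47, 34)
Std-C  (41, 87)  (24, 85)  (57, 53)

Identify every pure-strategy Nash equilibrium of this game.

For each player, find the best response to each opponent profile; mutual best responses are the pure NE.
VendorX against Std-C: payoffs 14, 21, 41 → best response Std-C.
VendorX against Std-D: payoffs 54, 91, 24 → best response Std-B.
VendorX against Std-E: payoffs 62, 47, 57 → best response Std-A.
VendorY against Std-A: payoffs 79, 32, 82 → best response Std-E.
VendorY against Std-B: payoffs 17, 57, 34 → best response Std-D.
VendorY against Std-C: payoffs 87, 85, 53 → best response Std-C.
Mutual best responses: (Std-A, Std-E); (Std-B, Std-D); (Std-C, Std-C).

The pure Nash equilibria are (Std-A, Std-E); (Std-B, Std-D); (Std-C, Std-C).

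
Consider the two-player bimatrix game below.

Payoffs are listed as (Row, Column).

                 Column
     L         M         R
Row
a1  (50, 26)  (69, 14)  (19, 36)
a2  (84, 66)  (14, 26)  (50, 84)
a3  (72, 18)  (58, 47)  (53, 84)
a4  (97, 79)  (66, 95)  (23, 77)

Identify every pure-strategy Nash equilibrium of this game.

Row against L: payoffs 50, 84, 72, 97 → best response a4.
Row against M: payoffs 69, 14, 58, 66 → best response a1.
Row against R: payoffs 19, 50, 53, 23 → best response a3.
Column against a1: payoffs 26, 14, 36 → best response R.
Column against a2: payoffs 66, 26, 84 → best response R.
Column against a3: payoffs 18, 47, 84 → best response R.
Column against a4: payoffs 79, 95, 77 → best response M.
Mutual best responses: (a3, R).

The unique pure-strategy Nash equilibrium is (a3, R).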